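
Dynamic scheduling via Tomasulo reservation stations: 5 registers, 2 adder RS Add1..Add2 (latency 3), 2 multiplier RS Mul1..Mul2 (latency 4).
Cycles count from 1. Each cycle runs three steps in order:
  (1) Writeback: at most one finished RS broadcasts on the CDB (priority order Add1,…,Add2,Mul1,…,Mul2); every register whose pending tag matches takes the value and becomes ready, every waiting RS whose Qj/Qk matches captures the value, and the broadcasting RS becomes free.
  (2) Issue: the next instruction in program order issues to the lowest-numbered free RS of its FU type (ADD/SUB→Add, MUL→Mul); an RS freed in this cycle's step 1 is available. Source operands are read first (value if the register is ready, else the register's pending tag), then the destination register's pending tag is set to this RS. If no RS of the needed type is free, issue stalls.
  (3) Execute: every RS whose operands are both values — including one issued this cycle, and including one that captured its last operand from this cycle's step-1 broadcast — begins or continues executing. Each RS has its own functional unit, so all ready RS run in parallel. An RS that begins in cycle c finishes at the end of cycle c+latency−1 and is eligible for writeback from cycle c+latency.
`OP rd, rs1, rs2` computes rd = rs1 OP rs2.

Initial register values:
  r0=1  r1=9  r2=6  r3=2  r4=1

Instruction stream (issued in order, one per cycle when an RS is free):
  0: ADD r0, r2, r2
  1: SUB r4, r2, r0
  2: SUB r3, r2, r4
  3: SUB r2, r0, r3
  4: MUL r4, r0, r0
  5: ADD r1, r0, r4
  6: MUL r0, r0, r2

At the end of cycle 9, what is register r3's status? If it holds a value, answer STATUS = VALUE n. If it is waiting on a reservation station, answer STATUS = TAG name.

STATUS = TAG Add1

cycle 1: issue ADD r0<-Add1 // r0:Add1,r1:9,r2:6,r3:2,r4:1
cycle 2: issue SUB r4<-Add2 // r0:Add1,r1:9,r2:6,r3:2,r4:Add2
cycle 3: stall // r0:Add1,r1:9,r2:6,r3:2,r4:Add2
cycle 4: CDB Add1=12; issue SUB r3<-Add1 // r0:12,r1:9,r2:6,r3:Add1,r4:Add2
cycle 5: stall // r0:12,r1:9,r2:6,r3:Add1,r4:Add2
cycle 6: stall // r0:12,r1:9,r2:6,r3:Add1,r4:Add2
cycle 7: CDB Add2=-6; issue SUB r2<-Add2 // r0:12,r1:9,r2:Add2,r3:Add1,r4:-6
cycle 8: issue MUL r4<-Mul1 // r0:12,r1:9,r2:Add2,r3:Add1,r4:Mul1
cycle 9: stall // r0:12,r1:9,r2:Add2,r3:Add1,r4:Mul1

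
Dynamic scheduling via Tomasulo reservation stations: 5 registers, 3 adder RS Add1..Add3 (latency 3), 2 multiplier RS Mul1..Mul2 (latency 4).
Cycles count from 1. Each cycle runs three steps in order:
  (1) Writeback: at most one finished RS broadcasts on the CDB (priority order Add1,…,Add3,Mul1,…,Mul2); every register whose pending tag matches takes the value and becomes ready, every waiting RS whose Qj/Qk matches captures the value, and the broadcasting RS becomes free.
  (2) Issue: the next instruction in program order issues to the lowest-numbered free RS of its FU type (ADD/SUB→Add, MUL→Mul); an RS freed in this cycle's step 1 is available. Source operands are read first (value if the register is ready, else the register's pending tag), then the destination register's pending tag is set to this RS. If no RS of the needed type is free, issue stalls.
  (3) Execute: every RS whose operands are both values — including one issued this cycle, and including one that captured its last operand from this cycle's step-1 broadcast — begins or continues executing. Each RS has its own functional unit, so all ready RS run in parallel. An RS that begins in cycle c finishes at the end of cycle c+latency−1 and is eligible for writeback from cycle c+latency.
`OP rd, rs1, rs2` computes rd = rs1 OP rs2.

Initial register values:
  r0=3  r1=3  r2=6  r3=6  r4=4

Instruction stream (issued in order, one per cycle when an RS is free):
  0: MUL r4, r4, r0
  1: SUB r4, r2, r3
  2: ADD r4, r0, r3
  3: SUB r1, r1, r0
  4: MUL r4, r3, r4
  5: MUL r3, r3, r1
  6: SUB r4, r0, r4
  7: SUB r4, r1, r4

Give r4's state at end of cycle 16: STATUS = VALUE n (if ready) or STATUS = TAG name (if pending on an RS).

STATUS = VALUE 51

c1: issue MUL r4<-Mul1 | r0:3,r1:3,r2:6,r3:6,r4:Mul1
c2: issue SUB r4<-Add1 | r0:3,r1:3,r2:6,r3:6,r4:Add1
c3: issue ADD r4<-Add2 | r0:3,r1:3,r2:6,r3:6,r4:Add2
c4: issue SUB r1<-Add3 | r0:3,r1:Add3,r2:6,r3:6,r4:Add2
c5: CDB Add1=0; issue MUL r4<-Mul2 | r0:3,r1:Add3,r2:6,r3:6,r4:Mul2
c6: CDB Add2=9; stall | r0:3,r1:Add3,r2:6,r3:6,r4:Mul2
c7: CDB Add3=0; stall | r0:3,r1:0,r2:6,r3:6,r4:Mul2
c8: CDB Mul1=12; issue MUL r3<-Mul1 | r0:3,r1:0,r2:6,r3:Mul1,r4:Mul2
c9: issue SUB r4<-Add1 | r0:3,r1:0,r2:6,r3:Mul1,r4:Add1
c10: CDB Mul2=54; issue SUB r4<-Add2 | r0:3,r1:0,r2:6,r3:Mul1,r4:Add2
c11: - | r0:3,r1:0,r2:6,r3:Mul1,r4:Add2
c12: CDB Mul1=0 | r0:3,r1:0,r2:6,r3:0,r4:Add2
c13: CDB Add1=-51 | r0:3,r1:0,r2:6,r3:0,r4:Add2
c14: - | r0:3,r1:0,r2:6,r3:0,r4:Add2
c15: - | r0:3,r1:0,r2:6,r3:0,r4:Add2
c16: CDB Add2=51 | r0:3,r1:0,r2:6,r3:0,r4:51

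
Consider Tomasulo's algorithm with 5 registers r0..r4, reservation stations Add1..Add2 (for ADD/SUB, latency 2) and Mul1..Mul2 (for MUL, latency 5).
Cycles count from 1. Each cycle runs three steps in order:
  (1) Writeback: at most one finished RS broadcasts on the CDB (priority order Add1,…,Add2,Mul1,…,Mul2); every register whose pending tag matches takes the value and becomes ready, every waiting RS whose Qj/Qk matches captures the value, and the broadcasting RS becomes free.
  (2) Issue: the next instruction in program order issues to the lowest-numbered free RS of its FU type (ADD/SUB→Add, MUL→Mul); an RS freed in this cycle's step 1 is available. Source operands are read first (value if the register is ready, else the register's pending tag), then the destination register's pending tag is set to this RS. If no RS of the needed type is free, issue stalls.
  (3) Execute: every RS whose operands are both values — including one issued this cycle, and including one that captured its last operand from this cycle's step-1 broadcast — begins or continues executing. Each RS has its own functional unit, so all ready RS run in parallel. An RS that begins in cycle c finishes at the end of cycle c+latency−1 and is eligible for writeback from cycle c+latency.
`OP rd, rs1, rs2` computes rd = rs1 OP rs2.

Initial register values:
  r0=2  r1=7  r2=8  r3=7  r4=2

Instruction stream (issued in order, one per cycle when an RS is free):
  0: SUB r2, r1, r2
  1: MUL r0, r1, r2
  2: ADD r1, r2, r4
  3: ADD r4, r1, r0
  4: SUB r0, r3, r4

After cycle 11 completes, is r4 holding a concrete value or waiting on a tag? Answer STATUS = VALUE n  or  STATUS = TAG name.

cycle 1: issue SUB r2<-Add1 // r0:2,r1:7,r2:Add1,r3:7,r4:2
cycle 2: issue MUL r0<-Mul1 // r0:Mul1,r1:7,r2:Add1,r3:7,r4:2
cycle 3: CDB Add1=-1; issue ADD r1<-Add1 // r0:Mul1,r1:Add1,r2:-1,r3:7,r4:2
cycle 4: issue ADD r4<-Add2 // r0:Mul1,r1:Add1,r2:-1,r3:7,r4:Add2
cycle 5: CDB Add1=1; issue SUB r0<-Add1 // r0:Add1,r1:1,r2:-1,r3:7,r4:Add2
cycle 6: - // r0:Add1,r1:1,r2:-1,r3:7,r4:Add2
cycle 7: - // r0:Add1,r1:1,r2:-1,r3:7,r4:Add2
cycle 8: CDB Mul1=-7 // r0:Add1,r1:1,r2:-1,r3:7,r4:Add2
cycle 9: - // r0:Add1,r1:1,r2:-1,r3:7,r4:Add2
cycle 10: CDB Add2=-6 // r0:Add1,r1:1,r2:-1,r3:7,r4:-6
cycle 11: - // r0:Add1,r1:1,r2:-1,r3:7,r4:-6

STATUS = VALUE -6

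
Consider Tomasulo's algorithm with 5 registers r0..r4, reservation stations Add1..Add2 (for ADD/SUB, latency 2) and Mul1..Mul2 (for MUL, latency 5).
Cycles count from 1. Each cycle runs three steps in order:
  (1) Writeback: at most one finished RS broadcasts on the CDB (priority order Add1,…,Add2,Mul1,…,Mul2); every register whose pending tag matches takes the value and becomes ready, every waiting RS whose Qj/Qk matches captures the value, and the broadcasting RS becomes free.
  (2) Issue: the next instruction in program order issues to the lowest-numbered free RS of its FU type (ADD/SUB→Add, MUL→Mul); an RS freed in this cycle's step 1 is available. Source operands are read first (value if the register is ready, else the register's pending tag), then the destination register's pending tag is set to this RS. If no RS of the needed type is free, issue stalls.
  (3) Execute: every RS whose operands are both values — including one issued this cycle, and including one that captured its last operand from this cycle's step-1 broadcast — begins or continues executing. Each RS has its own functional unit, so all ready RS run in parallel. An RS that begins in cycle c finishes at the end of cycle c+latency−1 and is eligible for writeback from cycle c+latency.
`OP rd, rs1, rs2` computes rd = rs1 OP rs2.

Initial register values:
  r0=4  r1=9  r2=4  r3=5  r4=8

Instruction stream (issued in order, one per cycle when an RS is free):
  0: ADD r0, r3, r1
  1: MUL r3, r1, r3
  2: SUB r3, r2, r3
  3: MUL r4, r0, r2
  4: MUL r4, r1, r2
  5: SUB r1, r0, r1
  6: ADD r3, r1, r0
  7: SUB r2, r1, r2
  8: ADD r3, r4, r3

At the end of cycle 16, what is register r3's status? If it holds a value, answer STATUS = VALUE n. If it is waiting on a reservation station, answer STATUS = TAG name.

  c1: issue ADD r0<-Add1  regs: r0:Add1,r1:9,r2:4,r3:5,r4:8
  c2: issue MUL r3<-Mul1  regs: r0:Add1,r1:9,r2:4,r3:Mul1,r4:8
  c3: CDB Add1=14; issue SUB r3<-Add1  regs: r0:14,r1:9,r2:4,r3:Add1,r4:8
  c4: issue MUL r4<-Mul2  regs: r0:14,r1:9,r2:4,r3:Add1,r4:Mul2
  c5: stall  regs: r0:14,r1:9,r2:4,r3:Add1,r4:Mul2
  c6: stall  regs: r0:14,r1:9,r2:4,r3:Add1,r4:Mul2
  c7: CDB Mul1=45; issue MUL r4<-Mul1  regs: r0:14,r1:9,r2:4,r3:Add1,r4:Mul1
  c8: issue SUB r1<-Add2  regs: r0:14,r1:Add2,r2:4,r3:Add1,r4:Mul1
  c9: CDB Add1=-41; issue ADD r3<-Add1  regs: r0:14,r1:Add2,r2:4,r3:Add1,r4:Mul1
  c10: CDB Add2=5; issue SUB r2<-Add2  regs: r0:14,r1:5,r2:Add2,r3:Add1,r4:Mul1
  c11: CDB Mul2=56; stall  regs: r0:14,r1:5,r2:Add2,r3:Add1,r4:Mul1
  c12: CDB Add1=19; issue ADD r3<-Add1  regs: r0:14,r1:5,r2:Add2,r3:Add1,r4:Mul1
  c13: CDB Add2=1  regs: r0:14,r1:5,r2:1,r3:Add1,r4:Mul1
  c14: CDB Mul1=36  regs: r0:14,r1:5,r2:1,r3:Add1,r4:36
  c15: -  regs: r0:14,r1:5,r2:1,r3:Add1,r4:36
  c16: CDB Add1=55  regs: r0:14,r1:5,r2:1,r3:55,r4:36

STATUS = VALUE 55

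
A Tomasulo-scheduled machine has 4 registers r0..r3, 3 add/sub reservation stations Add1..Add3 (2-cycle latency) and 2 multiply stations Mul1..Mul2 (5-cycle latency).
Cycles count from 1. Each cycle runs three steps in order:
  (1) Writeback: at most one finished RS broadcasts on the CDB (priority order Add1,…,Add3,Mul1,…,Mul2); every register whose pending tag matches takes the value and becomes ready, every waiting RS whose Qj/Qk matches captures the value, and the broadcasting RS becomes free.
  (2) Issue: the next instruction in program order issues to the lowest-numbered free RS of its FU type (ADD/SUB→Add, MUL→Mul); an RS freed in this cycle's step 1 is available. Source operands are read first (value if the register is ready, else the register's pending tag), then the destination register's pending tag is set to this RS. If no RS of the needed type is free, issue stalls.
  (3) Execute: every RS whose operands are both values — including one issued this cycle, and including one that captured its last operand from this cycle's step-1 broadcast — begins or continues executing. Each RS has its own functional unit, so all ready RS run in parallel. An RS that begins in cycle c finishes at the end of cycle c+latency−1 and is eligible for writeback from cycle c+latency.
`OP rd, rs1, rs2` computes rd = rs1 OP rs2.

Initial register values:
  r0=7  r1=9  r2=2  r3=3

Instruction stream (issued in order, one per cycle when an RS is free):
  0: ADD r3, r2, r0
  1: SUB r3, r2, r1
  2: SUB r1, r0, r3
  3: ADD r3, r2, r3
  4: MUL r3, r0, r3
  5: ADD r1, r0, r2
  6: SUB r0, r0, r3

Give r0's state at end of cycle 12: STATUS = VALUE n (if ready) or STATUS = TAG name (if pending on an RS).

c1: issue ADD r3<-Add1 | r0:7,r1:9,r2:2,r3:Add1
c2: issue SUB r3<-Add2 | r0:7,r1:9,r2:2,r3:Add2
c3: CDB Add1=9; issue SUB r1<-Add1 | r0:7,r1:Add1,r2:2,r3:Add2
c4: CDB Add2=-7; issue ADD r3<-Add2 | r0:7,r1:Add1,r2:2,r3:Add2
c5: issue MUL r3<-Mul1 | r0:7,r1:Add1,r2:2,r3:Mul1
c6: CDB Add1=14; issue ADD r1<-Add1 | r0:7,r1:Add1,r2:2,r3:Mul1
c7: CDB Add2=-5; issue SUB r0<-Add2 | r0:Add2,r1:Add1,r2:2,r3:Mul1
c8: CDB Add1=9 | r0:Add2,r1:9,r2:2,r3:Mul1
c9: - | r0:Add2,r1:9,r2:2,r3:Mul1
c10: - | r0:Add2,r1:9,r2:2,r3:Mul1
c11: - | r0:Add2,r1:9,r2:2,r3:Mul1
c12: CDB Mul1=-35 | r0:Add2,r1:9,r2:2,r3:-35

STATUS = TAG Add2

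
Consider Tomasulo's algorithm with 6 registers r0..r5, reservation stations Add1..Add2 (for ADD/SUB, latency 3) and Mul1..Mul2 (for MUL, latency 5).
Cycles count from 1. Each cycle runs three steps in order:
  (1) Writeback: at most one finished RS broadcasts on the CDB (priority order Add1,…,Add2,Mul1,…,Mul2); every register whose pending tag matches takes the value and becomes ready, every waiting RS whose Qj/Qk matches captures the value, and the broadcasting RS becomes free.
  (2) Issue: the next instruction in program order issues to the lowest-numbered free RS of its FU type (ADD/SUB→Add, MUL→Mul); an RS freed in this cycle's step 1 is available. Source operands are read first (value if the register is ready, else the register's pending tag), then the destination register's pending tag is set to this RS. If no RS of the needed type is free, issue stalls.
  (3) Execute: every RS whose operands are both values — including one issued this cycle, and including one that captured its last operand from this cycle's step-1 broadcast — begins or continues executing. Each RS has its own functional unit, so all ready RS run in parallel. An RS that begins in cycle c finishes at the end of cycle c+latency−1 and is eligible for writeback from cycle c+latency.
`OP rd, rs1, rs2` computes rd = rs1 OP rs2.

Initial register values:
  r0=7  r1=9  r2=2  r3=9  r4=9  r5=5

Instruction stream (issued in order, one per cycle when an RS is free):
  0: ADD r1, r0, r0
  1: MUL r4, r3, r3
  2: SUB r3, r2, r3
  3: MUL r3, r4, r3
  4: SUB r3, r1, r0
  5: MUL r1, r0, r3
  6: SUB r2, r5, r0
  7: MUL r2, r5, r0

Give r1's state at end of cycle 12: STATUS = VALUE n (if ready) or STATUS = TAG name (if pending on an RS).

c1: issue ADD r1<-Add1 | r0:7,r1:Add1,r2:2,r3:9,r4:9,r5:5
c2: issue MUL r4<-Mul1 | r0:7,r1:Add1,r2:2,r3:9,r4:Mul1,r5:5
c3: issue SUB r3<-Add2 | r0:7,r1:Add1,r2:2,r3:Add2,r4:Mul1,r5:5
c4: CDB Add1=14; issue MUL r3<-Mul2 | r0:7,r1:14,r2:2,r3:Mul2,r4:Mul1,r5:5
c5: issue SUB r3<-Add1 | r0:7,r1:14,r2:2,r3:Add1,r4:Mul1,r5:5
c6: CDB Add2=-7; stall | r0:7,r1:14,r2:2,r3:Add1,r4:Mul1,r5:5
c7: CDB Mul1=81; issue MUL r1<-Mul1 | r0:7,r1:Mul1,r2:2,r3:Add1,r4:81,r5:5
c8: CDB Add1=7; issue SUB r2<-Add1 | r0:7,r1:Mul1,r2:Add1,r3:7,r4:81,r5:5
c9: stall | r0:7,r1:Mul1,r2:Add1,r3:7,r4:81,r5:5
c10: stall | r0:7,r1:Mul1,r2:Add1,r3:7,r4:81,r5:5
c11: CDB Add1=-2; stall | r0:7,r1:Mul1,r2:-2,r3:7,r4:81,r5:5
c12: CDB Mul2=-567; issue MUL r2<-Mul2 | r0:7,r1:Mul1,r2:Mul2,r3:7,r4:81,r5:5

STATUS = TAG Mul1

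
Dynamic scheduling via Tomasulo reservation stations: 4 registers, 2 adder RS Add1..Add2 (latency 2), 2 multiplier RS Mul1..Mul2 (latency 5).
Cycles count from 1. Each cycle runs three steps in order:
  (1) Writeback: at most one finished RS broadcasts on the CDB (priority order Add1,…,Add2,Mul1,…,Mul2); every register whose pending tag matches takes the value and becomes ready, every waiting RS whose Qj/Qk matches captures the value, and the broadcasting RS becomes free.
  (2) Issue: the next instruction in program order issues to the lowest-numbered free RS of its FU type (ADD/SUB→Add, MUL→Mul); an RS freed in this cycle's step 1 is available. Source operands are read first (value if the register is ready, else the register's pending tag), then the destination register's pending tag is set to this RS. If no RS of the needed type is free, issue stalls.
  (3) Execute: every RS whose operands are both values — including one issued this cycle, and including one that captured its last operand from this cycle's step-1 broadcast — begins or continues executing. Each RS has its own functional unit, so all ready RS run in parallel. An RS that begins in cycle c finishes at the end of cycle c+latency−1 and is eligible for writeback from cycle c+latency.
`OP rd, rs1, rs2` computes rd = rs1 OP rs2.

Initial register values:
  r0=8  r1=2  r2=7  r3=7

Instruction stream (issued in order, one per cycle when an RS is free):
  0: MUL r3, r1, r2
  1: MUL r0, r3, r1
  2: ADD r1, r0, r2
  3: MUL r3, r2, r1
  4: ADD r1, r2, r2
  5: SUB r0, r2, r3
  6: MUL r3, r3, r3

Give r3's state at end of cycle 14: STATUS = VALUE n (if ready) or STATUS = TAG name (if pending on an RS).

  c1: issue MUL r3<-Mul1  regs: r0:8,r1:2,r2:7,r3:Mul1
  c2: issue MUL r0<-Mul2  regs: r0:Mul2,r1:2,r2:7,r3:Mul1
  c3: issue ADD r1<-Add1  regs: r0:Mul2,r1:Add1,r2:7,r3:Mul1
  c4: stall  regs: r0:Mul2,r1:Add1,r2:7,r3:Mul1
  c5: stall  regs: r0:Mul2,r1:Add1,r2:7,r3:Mul1
  c6: CDB Mul1=14; issue MUL r3<-Mul1  regs: r0:Mul2,r1:Add1,r2:7,r3:Mul1
  c7: issue ADD r1<-Add2  regs: r0:Mul2,r1:Add2,r2:7,r3:Mul1
  c8: stall  regs: r0:Mul2,r1:Add2,r2:7,r3:Mul1
  c9: CDB Add2=14; issue SUB r0<-Add2  regs: r0:Add2,r1:14,r2:7,r3:Mul1
  c10: stall  regs: r0:Add2,r1:14,r2:7,r3:Mul1
  c11: CDB Mul2=28; issue MUL r3<-Mul2  regs: r0:Add2,r1:14,r2:7,r3:Mul2
  c12: -  regs: r0:Add2,r1:14,r2:7,r3:Mul2
  c13: CDB Add1=35  regs: r0:Add2,r1:14,r2:7,r3:Mul2
  c14: -  regs: r0:Add2,r1:14,r2:7,r3:Mul2

STATUS = TAG Mul2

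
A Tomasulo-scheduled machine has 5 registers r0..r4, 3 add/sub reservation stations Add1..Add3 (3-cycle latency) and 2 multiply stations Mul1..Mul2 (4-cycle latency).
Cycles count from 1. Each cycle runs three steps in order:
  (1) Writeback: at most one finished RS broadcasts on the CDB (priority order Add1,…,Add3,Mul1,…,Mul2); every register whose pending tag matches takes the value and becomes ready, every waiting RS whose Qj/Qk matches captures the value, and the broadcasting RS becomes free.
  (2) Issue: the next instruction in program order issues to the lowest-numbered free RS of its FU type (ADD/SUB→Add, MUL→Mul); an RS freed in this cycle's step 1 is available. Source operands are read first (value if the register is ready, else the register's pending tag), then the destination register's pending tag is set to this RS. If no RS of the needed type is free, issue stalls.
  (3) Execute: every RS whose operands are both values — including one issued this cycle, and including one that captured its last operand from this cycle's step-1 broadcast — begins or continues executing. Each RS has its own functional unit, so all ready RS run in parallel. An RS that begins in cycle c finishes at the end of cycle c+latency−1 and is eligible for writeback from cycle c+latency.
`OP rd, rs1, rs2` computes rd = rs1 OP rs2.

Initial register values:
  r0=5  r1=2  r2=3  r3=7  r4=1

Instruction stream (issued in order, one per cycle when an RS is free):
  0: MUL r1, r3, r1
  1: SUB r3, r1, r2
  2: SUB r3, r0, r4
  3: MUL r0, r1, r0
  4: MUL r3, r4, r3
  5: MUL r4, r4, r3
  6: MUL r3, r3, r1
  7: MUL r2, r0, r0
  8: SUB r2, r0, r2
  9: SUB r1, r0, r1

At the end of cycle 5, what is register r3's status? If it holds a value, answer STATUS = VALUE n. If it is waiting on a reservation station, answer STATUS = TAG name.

cycle 1: issue MUL r1<-Mul1 // r0:5,r1:Mul1,r2:3,r3:7,r4:1
cycle 2: issue SUB r3<-Add1 // r0:5,r1:Mul1,r2:3,r3:Add1,r4:1
cycle 3: issue SUB r3<-Add2 // r0:5,r1:Mul1,r2:3,r3:Add2,r4:1
cycle 4: issue MUL r0<-Mul2 // r0:Mul2,r1:Mul1,r2:3,r3:Add2,r4:1
cycle 5: CDB Mul1=14; issue MUL r3<-Mul1 // r0:Mul2,r1:14,r2:3,r3:Mul1,r4:1

STATUS = TAG Mul1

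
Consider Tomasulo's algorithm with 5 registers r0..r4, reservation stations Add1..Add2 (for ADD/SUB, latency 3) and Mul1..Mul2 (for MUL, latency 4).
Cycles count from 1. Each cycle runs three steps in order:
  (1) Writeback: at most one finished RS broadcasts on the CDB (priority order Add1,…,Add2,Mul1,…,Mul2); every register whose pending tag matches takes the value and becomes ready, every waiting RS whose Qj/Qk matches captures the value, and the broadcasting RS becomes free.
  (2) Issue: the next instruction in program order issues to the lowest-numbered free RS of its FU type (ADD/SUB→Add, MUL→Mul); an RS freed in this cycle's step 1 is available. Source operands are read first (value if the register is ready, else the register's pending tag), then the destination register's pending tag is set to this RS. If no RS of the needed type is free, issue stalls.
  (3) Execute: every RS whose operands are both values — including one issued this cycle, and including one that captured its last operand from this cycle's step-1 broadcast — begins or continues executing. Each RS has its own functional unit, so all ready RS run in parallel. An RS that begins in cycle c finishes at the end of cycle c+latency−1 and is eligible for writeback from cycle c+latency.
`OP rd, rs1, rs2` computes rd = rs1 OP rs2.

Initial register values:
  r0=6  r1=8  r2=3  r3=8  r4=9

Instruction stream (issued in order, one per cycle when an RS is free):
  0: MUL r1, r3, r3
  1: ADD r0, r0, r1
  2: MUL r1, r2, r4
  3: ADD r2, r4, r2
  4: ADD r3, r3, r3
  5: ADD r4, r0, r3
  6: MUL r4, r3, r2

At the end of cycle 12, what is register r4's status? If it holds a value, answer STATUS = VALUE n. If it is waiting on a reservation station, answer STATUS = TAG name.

STATUS = TAG Mul1

c1: issue MUL r1<-Mul1 | r0:6,r1:Mul1,r2:3,r3:8,r4:9
c2: issue ADD r0<-Add1 | r0:Add1,r1:Mul1,r2:3,r3:8,r4:9
c3: issue MUL r1<-Mul2 | r0:Add1,r1:Mul2,r2:3,r3:8,r4:9
c4: issue ADD r2<-Add2 | r0:Add1,r1:Mul2,r2:Add2,r3:8,r4:9
c5: CDB Mul1=64; stall | r0:Add1,r1:Mul2,r2:Add2,r3:8,r4:9
c6: stall | r0:Add1,r1:Mul2,r2:Add2,r3:8,r4:9
c7: CDB Add2=12; issue ADD r3<-Add2 | r0:Add1,r1:Mul2,r2:12,r3:Add2,r4:9
c8: CDB Add1=70; issue ADD r4<-Add1 | r0:70,r1:Mul2,r2:12,r3:Add2,r4:Add1
c9: CDB Mul2=27; issue MUL r4<-Mul1 | r0:70,r1:27,r2:12,r3:Add2,r4:Mul1
c10: CDB Add2=16 | r0:70,r1:27,r2:12,r3:16,r4:Mul1
c11: - | r0:70,r1:27,r2:12,r3:16,r4:Mul1
c12: - | r0:70,r1:27,r2:12,r3:16,r4:Mul1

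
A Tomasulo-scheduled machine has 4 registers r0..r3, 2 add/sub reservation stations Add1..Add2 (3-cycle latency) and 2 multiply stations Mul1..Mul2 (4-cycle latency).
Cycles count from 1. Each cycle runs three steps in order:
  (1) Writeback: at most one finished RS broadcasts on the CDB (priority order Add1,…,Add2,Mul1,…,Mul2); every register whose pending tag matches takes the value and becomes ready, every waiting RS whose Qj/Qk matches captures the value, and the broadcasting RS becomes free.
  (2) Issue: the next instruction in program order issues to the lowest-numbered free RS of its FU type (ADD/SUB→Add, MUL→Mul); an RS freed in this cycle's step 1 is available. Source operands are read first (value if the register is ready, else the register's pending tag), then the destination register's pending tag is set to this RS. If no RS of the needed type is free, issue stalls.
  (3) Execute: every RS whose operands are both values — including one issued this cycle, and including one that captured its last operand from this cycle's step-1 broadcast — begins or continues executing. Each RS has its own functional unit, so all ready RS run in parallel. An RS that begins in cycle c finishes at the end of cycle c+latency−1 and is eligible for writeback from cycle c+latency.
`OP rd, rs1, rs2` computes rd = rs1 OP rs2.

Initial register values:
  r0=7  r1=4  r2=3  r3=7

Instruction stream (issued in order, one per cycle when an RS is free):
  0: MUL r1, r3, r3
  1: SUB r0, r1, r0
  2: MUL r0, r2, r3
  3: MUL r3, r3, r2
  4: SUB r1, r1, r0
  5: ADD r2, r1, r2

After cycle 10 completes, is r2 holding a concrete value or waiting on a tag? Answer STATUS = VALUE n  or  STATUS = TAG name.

c1: issue MUL r1<-Mul1 | r0:7,r1:Mul1,r2:3,r3:7
c2: issue SUB r0<-Add1 | r0:Add1,r1:Mul1,r2:3,r3:7
c3: issue MUL r0<-Mul2 | r0:Mul2,r1:Mul1,r2:3,r3:7
c4: stall | r0:Mul2,r1:Mul1,r2:3,r3:7
c5: CDB Mul1=49; issue MUL r3<-Mul1 | r0:Mul2,r1:49,r2:3,r3:Mul1
c6: issue SUB r1<-Add2 | r0:Mul2,r1:Add2,r2:3,r3:Mul1
c7: CDB Mul2=21; stall | r0:21,r1:Add2,r2:3,r3:Mul1
c8: CDB Add1=42; issue ADD r2<-Add1 | r0:21,r1:Add2,r2:Add1,r3:Mul1
c9: CDB Mul1=21 | r0:21,r1:Add2,r2:Add1,r3:21
c10: CDB Add2=28 | r0:21,r1:28,r2:Add1,r3:21

STATUS = TAG Add1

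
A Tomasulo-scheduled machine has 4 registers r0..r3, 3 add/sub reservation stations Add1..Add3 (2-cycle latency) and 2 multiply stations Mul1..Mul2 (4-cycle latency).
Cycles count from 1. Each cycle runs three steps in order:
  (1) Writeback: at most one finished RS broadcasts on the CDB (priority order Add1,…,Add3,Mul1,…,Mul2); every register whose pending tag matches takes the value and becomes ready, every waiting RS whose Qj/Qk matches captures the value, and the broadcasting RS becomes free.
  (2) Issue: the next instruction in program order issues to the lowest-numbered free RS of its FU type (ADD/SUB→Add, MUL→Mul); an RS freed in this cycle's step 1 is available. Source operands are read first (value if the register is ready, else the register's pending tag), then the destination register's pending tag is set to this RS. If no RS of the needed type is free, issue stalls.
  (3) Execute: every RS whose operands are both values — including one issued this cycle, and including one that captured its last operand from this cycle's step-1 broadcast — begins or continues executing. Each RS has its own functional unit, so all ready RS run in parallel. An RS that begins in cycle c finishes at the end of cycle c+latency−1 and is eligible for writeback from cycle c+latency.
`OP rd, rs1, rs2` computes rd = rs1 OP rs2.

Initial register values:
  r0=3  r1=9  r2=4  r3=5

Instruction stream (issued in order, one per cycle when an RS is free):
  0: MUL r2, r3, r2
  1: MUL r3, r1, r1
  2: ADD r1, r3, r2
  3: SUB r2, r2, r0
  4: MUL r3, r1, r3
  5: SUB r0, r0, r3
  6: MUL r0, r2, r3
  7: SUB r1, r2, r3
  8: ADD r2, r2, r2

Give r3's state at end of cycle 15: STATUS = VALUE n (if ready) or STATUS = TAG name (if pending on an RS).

  c1: issue MUL r2<-Mul1  regs: r0:3,r1:9,r2:Mul1,r3:5
  c2: issue MUL r3<-Mul2  regs: r0:3,r1:9,r2:Mul1,r3:Mul2
  c3: issue ADD r1<-Add1  regs: r0:3,r1:Add1,r2:Mul1,r3:Mul2
  c4: issue SUB r2<-Add2  regs: r0:3,r1:Add1,r2:Add2,r3:Mul2
  c5: CDB Mul1=20; issue MUL r3<-Mul1  regs: r0:3,r1:Add1,r2:Add2,r3:Mul1
  c6: CDB Mul2=81; issue SUB r0<-Add3  regs: r0:Add3,r1:Add1,r2:Add2,r3:Mul1
  c7: CDB Add2=17; issue MUL r0<-Mul2  regs: r0:Mul2,r1:Add1,r2:17,r3:Mul1
  c8: CDB Add1=101; issue SUB r1<-Add1  regs: r0:Mul2,r1:Add1,r2:17,r3:Mul1
  c9: issue ADD r2<-Add2  regs: r0:Mul2,r1:Add1,r2:Add2,r3:Mul1
  c10: -  regs: r0:Mul2,r1:Add1,r2:Add2,r3:Mul1
  c11: CDB Add2=34  regs: r0:Mul2,r1:Add1,r2:34,r3:Mul1
  c12: CDB Mul1=8181  regs: r0:Mul2,r1:Add1,r2:34,r3:8181
  c13: -  regs: r0:Mul2,r1:Add1,r2:34,r3:8181
  c14: CDB Add1=-8164  regs: r0:Mul2,r1:-8164,r2:34,r3:8181
  c15: CDB Add3=-8178  regs: r0:Mul2,r1:-8164,r2:34,r3:8181

STATUS = VALUE 8181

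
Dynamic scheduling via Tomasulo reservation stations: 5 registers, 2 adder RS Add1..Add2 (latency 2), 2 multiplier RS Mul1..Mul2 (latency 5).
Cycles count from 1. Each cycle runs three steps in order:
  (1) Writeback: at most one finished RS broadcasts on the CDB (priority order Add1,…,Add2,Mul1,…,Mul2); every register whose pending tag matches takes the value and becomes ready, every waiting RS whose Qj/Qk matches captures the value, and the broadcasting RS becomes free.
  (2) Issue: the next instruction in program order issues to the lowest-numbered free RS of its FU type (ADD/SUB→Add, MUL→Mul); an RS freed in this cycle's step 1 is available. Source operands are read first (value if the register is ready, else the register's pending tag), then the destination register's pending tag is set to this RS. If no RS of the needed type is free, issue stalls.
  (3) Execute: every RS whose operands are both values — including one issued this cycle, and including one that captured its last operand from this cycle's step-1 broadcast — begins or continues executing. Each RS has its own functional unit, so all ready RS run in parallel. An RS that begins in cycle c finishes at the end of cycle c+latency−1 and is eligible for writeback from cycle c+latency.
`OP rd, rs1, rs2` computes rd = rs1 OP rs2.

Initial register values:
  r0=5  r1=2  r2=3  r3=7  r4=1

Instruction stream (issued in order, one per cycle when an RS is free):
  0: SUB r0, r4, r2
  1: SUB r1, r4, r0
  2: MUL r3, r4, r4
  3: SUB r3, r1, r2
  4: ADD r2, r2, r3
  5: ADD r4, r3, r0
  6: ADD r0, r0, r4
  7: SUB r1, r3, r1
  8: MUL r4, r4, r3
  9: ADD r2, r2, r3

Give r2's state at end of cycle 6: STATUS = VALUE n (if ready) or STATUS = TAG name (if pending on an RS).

cycle 1: issue SUB r0<-Add1 // r0:Add1,r1:2,r2:3,r3:7,r4:1
cycle 2: issue SUB r1<-Add2 // r0:Add1,r1:Add2,r2:3,r3:7,r4:1
cycle 3: CDB Add1=-2; issue MUL r3<-Mul1 // r0:-2,r1:Add2,r2:3,r3:Mul1,r4:1
cycle 4: issue SUB r3<-Add1 // r0:-2,r1:Add2,r2:3,r3:Add1,r4:1
cycle 5: CDB Add2=3; issue ADD r2<-Add2 // r0:-2,r1:3,r2:Add2,r3:Add1,r4:1
cycle 6: stall // r0:-2,r1:3,r2:Add2,r3:Add1,r4:1

STATUS = TAG Add2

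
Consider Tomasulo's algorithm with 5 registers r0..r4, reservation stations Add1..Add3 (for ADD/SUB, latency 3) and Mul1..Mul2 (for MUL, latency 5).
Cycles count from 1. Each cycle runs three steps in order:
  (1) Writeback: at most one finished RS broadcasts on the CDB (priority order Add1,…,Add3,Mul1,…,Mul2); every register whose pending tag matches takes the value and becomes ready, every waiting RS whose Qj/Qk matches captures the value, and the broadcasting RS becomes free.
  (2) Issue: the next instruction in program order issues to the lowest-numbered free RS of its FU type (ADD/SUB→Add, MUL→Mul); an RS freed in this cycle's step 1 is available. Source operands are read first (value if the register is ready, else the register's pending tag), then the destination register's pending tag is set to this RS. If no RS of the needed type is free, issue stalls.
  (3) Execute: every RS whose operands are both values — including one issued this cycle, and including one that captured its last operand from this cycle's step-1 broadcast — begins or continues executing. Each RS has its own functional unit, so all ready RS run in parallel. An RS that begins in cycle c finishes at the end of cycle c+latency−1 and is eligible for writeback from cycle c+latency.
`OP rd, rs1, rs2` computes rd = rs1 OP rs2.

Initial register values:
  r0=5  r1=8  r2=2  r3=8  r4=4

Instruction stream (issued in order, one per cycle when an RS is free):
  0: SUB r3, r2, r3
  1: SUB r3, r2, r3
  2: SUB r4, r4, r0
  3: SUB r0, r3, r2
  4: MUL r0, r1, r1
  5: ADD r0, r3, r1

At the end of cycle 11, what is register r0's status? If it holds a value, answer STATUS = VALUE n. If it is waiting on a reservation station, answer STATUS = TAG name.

STATUS = VALUE 16

cycle 1: issue SUB r3<-Add1 // r0:5,r1:8,r2:2,r3:Add1,r4:4
cycle 2: issue SUB r3<-Add2 // r0:5,r1:8,r2:2,r3:Add2,r4:4
cycle 3: issue SUB r4<-Add3 // r0:5,r1:8,r2:2,r3:Add2,r4:Add3
cycle 4: CDB Add1=-6; issue SUB r0<-Add1 // r0:Add1,r1:8,r2:2,r3:Add2,r4:Add3
cycle 5: issue MUL r0<-Mul1 // r0:Mul1,r1:8,r2:2,r3:Add2,r4:Add3
cycle 6: CDB Add3=-1; issue ADD r0<-Add3 // r0:Add3,r1:8,r2:2,r3:Add2,r4:-1
cycle 7: CDB Add2=8 // r0:Add3,r1:8,r2:2,r3:8,r4:-1
cycle 8: - // r0:Add3,r1:8,r2:2,r3:8,r4:-1
cycle 9: - // r0:Add3,r1:8,r2:2,r3:8,r4:-1
cycle 10: CDB Add1=6 // r0:Add3,r1:8,r2:2,r3:8,r4:-1
cycle 11: CDB Add3=16 // r0:16,r1:8,r2:2,r3:8,r4:-1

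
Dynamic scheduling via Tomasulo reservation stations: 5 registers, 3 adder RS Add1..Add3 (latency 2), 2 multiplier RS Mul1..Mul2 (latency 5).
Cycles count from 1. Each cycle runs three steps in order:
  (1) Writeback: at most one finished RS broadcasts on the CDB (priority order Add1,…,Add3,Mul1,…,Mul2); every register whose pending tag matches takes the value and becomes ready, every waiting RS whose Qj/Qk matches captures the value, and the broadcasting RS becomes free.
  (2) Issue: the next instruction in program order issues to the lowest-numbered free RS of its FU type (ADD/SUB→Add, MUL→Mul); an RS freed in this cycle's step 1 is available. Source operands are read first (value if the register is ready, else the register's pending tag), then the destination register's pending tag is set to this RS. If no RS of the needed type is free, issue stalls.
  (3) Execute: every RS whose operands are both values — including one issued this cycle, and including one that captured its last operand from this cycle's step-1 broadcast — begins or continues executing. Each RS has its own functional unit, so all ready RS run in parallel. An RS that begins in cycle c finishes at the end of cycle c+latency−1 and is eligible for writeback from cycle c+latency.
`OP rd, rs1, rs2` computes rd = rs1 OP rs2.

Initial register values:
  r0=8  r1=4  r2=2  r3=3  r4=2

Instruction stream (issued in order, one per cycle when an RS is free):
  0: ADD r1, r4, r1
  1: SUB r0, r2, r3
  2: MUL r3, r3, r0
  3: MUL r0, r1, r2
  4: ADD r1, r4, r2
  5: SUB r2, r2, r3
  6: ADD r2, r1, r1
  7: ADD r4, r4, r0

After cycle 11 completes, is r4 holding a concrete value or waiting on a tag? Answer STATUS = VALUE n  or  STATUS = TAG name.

c1: issue ADD r1<-Add1 | r0:8,r1:Add1,r2:2,r3:3,r4:2
c2: issue SUB r0<-Add2 | r0:Add2,r1:Add1,r2:2,r3:3,r4:2
c3: CDB Add1=6; issue MUL r3<-Mul1 | r0:Add2,r1:6,r2:2,r3:Mul1,r4:2
c4: CDB Add2=-1; issue MUL r0<-Mul2 | r0:Mul2,r1:6,r2:2,r3:Mul1,r4:2
c5: issue ADD r1<-Add1 | r0:Mul2,r1:Add1,r2:2,r3:Mul1,r4:2
c6: issue SUB r2<-Add2 | r0:Mul2,r1:Add1,r2:Add2,r3:Mul1,r4:2
c7: CDB Add1=4; issue ADD r2<-Add1 | r0:Mul2,r1:4,r2:Add1,r3:Mul1,r4:2
c8: issue ADD r4<-Add3 | r0:Mul2,r1:4,r2:Add1,r3:Mul1,r4:Add3
c9: CDB Add1=8 | r0:Mul2,r1:4,r2:8,r3:Mul1,r4:Add3
c10: CDB Mul1=-3 | r0:Mul2,r1:4,r2:8,r3:-3,r4:Add3
c11: CDB Mul2=12 | r0:12,r1:4,r2:8,r3:-3,r4:Add3

STATUS = TAG Add3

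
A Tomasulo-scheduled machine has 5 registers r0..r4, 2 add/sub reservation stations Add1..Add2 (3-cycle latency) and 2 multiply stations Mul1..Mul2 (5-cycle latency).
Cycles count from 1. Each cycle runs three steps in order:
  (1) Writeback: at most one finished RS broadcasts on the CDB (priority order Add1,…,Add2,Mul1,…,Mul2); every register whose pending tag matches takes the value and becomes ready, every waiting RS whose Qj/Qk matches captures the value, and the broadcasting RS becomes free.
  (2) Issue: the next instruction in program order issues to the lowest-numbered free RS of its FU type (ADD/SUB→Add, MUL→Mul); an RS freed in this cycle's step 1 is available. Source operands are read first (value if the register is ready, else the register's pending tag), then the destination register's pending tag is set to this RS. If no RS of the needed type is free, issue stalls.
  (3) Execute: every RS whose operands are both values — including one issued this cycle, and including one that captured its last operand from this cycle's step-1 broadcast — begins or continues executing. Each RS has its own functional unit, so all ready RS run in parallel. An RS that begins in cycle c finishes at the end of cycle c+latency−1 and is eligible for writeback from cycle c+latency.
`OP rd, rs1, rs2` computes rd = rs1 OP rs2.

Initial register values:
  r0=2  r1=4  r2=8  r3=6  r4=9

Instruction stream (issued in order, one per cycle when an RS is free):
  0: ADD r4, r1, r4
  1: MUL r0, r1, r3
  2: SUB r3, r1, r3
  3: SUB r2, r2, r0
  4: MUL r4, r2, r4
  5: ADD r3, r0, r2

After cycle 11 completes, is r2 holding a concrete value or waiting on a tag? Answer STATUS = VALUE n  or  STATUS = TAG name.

cycle 1: issue ADD r4<-Add1 // r0:2,r1:4,r2:8,r3:6,r4:Add1
cycle 2: issue MUL r0<-Mul1 // r0:Mul1,r1:4,r2:8,r3:6,r4:Add1
cycle 3: issue SUB r3<-Add2 // r0:Mul1,r1:4,r2:8,r3:Add2,r4:Add1
cycle 4: CDB Add1=13; issue SUB r2<-Add1 // r0:Mul1,r1:4,r2:Add1,r3:Add2,r4:13
cycle 5: issue MUL r4<-Mul2 // r0:Mul1,r1:4,r2:Add1,r3:Add2,r4:Mul2
cycle 6: CDB Add2=-2; issue ADD r3<-Add2 // r0:Mul1,r1:4,r2:Add1,r3:Add2,r4:Mul2
cycle 7: CDB Mul1=24 // r0:24,r1:4,r2:Add1,r3:Add2,r4:Mul2
cycle 8: - // r0:24,r1:4,r2:Add1,r3:Add2,r4:Mul2
cycle 9: - // r0:24,r1:4,r2:Add1,r3:Add2,r4:Mul2
cycle 10: CDB Add1=-16 // r0:24,r1:4,r2:-16,r3:Add2,r4:Mul2
cycle 11: - // r0:24,r1:4,r2:-16,r3:Add2,r4:Mul2

STATUS = VALUE -16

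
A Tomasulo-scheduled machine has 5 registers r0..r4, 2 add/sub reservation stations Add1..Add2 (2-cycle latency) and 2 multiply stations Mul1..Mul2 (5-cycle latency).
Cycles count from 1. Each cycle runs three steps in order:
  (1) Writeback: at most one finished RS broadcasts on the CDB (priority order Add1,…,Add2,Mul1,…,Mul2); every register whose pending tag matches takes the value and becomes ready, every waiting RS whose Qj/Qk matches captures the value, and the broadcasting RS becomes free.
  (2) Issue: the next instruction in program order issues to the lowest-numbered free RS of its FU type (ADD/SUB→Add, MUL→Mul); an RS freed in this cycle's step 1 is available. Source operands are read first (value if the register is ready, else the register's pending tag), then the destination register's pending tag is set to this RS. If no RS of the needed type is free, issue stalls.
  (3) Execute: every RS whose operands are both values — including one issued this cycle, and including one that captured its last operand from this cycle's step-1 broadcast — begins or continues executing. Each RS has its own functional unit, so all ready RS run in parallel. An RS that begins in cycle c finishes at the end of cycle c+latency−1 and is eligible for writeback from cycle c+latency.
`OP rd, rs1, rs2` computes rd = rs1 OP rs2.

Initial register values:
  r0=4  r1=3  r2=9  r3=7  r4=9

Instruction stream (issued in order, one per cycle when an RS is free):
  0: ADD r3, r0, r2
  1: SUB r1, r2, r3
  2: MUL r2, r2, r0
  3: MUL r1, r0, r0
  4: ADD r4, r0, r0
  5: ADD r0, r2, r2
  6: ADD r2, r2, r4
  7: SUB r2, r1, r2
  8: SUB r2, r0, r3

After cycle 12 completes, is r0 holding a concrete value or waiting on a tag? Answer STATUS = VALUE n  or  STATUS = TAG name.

c1: issue ADD r3<-Add1 | r0:4,r1:3,r2:9,r3:Add1,r4:9
c2: issue SUB r1<-Add2 | r0:4,r1:Add2,r2:9,r3:Add1,r4:9
c3: CDB Add1=13; issue MUL r2<-Mul1 | r0:4,r1:Add2,r2:Mul1,r3:13,r4:9
c4: issue MUL r1<-Mul2 | r0:4,r1:Mul2,r2:Mul1,r3:13,r4:9
c5: CDB Add2=-4; issue ADD r4<-Add1 | r0:4,r1:Mul2,r2:Mul1,r3:13,r4:Add1
c6: issue ADD r0<-Add2 | r0:Add2,r1:Mul2,r2:Mul1,r3:13,r4:Add1
c7: CDB Add1=8; issue ADD r2<-Add1 | r0:Add2,r1:Mul2,r2:Add1,r3:13,r4:8
c8: CDB Mul1=36; stall | r0:Add2,r1:Mul2,r2:Add1,r3:13,r4:8
c9: CDB Mul2=16; stall | r0:Add2,r1:16,r2:Add1,r3:13,r4:8
c10: CDB Add1=44; issue SUB r2<-Add1 | r0:Add2,r1:16,r2:Add1,r3:13,r4:8
c11: CDB Add2=72; issue SUB r2<-Add2 | r0:72,r1:16,r2:Add2,r3:13,r4:8
c12: CDB Add1=-28 | r0:72,r1:16,r2:Add2,r3:13,r4:8

STATUS = VALUE 72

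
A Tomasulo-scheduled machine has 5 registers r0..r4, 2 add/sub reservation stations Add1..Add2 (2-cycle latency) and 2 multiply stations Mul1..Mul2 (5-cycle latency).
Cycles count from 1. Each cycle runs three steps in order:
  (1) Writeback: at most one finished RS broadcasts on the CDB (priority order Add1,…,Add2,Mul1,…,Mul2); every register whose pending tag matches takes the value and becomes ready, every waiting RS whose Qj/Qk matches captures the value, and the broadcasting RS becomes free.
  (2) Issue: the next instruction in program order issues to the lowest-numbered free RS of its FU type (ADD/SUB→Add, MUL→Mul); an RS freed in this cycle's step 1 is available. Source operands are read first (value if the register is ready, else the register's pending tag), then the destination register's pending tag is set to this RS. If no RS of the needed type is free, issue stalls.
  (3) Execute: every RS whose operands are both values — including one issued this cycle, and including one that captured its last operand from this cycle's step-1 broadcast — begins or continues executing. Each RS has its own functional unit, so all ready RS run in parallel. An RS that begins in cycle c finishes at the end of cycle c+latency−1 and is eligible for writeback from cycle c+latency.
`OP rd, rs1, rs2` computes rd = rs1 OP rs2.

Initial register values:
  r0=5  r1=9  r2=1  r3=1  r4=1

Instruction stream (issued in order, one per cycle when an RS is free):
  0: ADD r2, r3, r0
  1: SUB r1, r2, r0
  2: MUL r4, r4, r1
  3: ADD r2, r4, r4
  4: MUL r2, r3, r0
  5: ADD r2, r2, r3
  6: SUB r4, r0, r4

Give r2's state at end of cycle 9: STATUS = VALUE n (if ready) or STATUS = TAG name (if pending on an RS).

cycle 1: issue ADD r2<-Add1 // r0:5,r1:9,r2:Add1,r3:1,r4:1
cycle 2: issue SUB r1<-Add2 // r0:5,r1:Add2,r2:Add1,r3:1,r4:1
cycle 3: CDB Add1=6; issue MUL r4<-Mul1 // r0:5,r1:Add2,r2:6,r3:1,r4:Mul1
cycle 4: issue ADD r2<-Add1 // r0:5,r1:Add2,r2:Add1,r3:1,r4:Mul1
cycle 5: CDB Add2=1; issue MUL r2<-Mul2 // r0:5,r1:1,r2:Mul2,r3:1,r4:Mul1
cycle 6: issue ADD r2<-Add2 // r0:5,r1:1,r2:Add2,r3:1,r4:Mul1
cycle 7: stall // r0:5,r1:1,r2:Add2,r3:1,r4:Mul1
cycle 8: stall // r0:5,r1:1,r2:Add2,r3:1,r4:Mul1
cycle 9: stall // r0:5,r1:1,r2:Add2,r3:1,r4:Mul1

STATUS = TAG Add2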